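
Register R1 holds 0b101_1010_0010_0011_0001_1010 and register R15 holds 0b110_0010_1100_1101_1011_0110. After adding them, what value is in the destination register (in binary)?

Add column by column in base 2, right to left:
  0+0 = 0
  1+1 = 0 carry 1
  0+1+1 = 0 carry 1
  1+0+1 = 0 carry 1
  1+1+1 = 1 carry 1
  0+1+1 = 0 carry 1
  0+0+1 = 1
  0+1 = 1
  1+1 = 0 carry 1
  1+0+1 = 0 carry 1
  0+1+1 = 0 carry 1
  0+1+1 = 0 carry 1
  0+0+1 = 1
  1+0 = 1
  0+1 = 1
  0+1 = 1
  0+0 = 0
  1+1 = 0 carry 1
  0+0+1 = 1
  1+0 = 1
  1+0 = 1
  0+1 = 1
  1+1 = 0 carry 1
  final carry 1

0b101111001111000011010000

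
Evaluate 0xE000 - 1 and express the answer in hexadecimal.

0xDFFF

The trailing 3 digits are 0, so subtracting 1 borrows through: they become F and the next digit up decrements.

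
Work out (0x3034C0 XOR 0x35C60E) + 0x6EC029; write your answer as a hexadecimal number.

0x74B2F7

First 0x3034C0 XOR 0x35C60E = 0x05F2CE.
Add column by column in base 16, right to left:
  E+9 = 7 carry 1
  C+2+1 = F
  2+0 = 2
  F+C = B carry 1
  5+E+1 = 4 carry 1
  0+6+1 = 7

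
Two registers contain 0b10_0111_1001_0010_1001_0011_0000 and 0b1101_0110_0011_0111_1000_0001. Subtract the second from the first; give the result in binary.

Subtract column by column in base 2:
  0-1 → 1 (borrow)
  0-0-1 → 1 (borrow)
  0-0-1 → 1 (borrow)
  0-0-1 → 1 (borrow)
  1-0-1 → 0
  1-0 → 1
  0-0 → 0
  0-1 → 1 (borrow)
  1-1-1 → 1 (borrow)
  0-1-1 → 0 (borrow)
  0-1-1 → 0 (borrow)
  1-0-1 → 0
  0-1 → 1 (borrow)
  1-1-1 → 1 (borrow)
  0-0-1 → 1 (borrow)
  0-0-1 → 1 (borrow)
  1-0-1 → 0
  0-1 → 1 (borrow)
  0-1-1 → 0 (borrow)
  1-0-1 → 0
  1-1 → 0
  1-0 → 1
  1-1 → 0
  0-1 → 1 (borrow)
  0-0-1 → 1 (borrow)
  1-0-1 → 0

0b1101000101111000110101111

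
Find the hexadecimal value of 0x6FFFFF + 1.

0x700000

The trailing 5 digits are F (max in base 16), so adding 1 cascades: they roll to 0 and the next digit up increments.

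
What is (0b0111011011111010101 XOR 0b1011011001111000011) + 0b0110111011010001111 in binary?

0b10010111101010100101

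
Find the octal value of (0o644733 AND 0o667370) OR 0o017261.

0o644733 AND 0o667370 = 0o644330.
Then OR with 0o017261.

0o657371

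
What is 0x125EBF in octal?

Expand each hex digit to 4 bits: 1=0001 2=0010 5=0101 E=1110 B=1011 F=1111.
Group the bits in threes: 100 100 101 111 010 111 111 → 4457277.

0o4457277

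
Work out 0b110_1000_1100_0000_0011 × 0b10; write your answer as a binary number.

0b11010001100000000110

Multiply each base-2 digit by 2, carrying:
  1×2 = 2 → write 0 carry 1
  1×2+1 = 3 → write 1 carry 1
  0×2+1 = 1 → write 1
  0×2 = 0 → write 0
  0×2 = 0 → write 0
  0×2 = 0 → write 0
  0×2 = 0 → write 0
  0×2 = 0 → write 0
  0×2 = 0 → write 0
  0×2 = 0 → write 0
  1×2 = 2 → write 0 carry 1
  1×2+1 = 3 → write 1 carry 1
  0×2+1 = 1 → write 1
  0×2 = 0 → write 0
  0×2 = 0 → write 0
  1×2 = 2 → write 0 carry 1
  0×2+1 = 1 → write 1
  1×2 = 2 → write 0 carry 1
  1×2+1 = 3 → write 1 carry 1
  remaining carry: 1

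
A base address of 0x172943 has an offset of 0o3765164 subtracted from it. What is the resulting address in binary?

0x172943 = 0b101110010100101000011 in binary.
0o3765164 = 0b11111110101001110100 in binary.
Subtract column by column in base 2:
  1-0 → 1
  1-0 → 1
  0-1 → 1 (borrow)
  0-0-1 → 1 (borrow)
  0-1-1 → 0 (borrow)
  0-1-1 → 0 (borrow)
  1-1-1 → 1 (borrow)
  0-0-1 → 1 (borrow)
  1-0-1 → 0
  0-1 → 1 (borrow)
  0-0-1 → 1 (borrow)
  1-1-1 → 1 (borrow)
  0-0-1 → 1 (borrow)
  1-1-1 → 1 (borrow)
  0-1-1 → 0 (borrow)
  0-1-1 → 0 (borrow)
  1-1-1 → 1 (borrow)
  1-1-1 → 1 (borrow)
  1-1-1 → 1 (borrow)
  0-1-1 → 0 (borrow)
  1-0-1 → 0

0b1110011111011001111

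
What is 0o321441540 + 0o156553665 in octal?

0o500215425

Add column by column in base 8, right to left:
  0+5 = 5
  4+6 = 2 carry 1
  5+6+1 = 4 carry 1
  1+3+1 = 5
  4+5 = 1 carry 1
  4+5+1 = 2 carry 1
  1+6+1 = 0 carry 1
  2+5+1 = 0 carry 1
  3+1+1 = 5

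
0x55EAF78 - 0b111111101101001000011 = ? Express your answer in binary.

0b101001111101101010100110101

0x55EAF78 = 0b101010111101010111101111000 in binary.
Subtract column by column in base 2:
  0-1 → 1 (borrow)
  0-1-1 → 0 (borrow)
  0-0-1 → 1 (borrow)
  1-0-1 → 0
  1-0 → 1
  1-0 → 1
  1-1 → 0
  0-0 → 0
  1-0 → 1
  1-1 → 0
  1-0 → 1
  1-1 → 0
  0-1 → 1 (borrow)
  1-0-1 → 0
  0-1 → 1 (borrow)
  1-1-1 → 1 (borrow)
  0-1-1 → 0 (borrow)
  1-1-1 → 1 (borrow)
  1-1-1 → 1 (borrow)
  1-1-1 → 1 (borrow)
  1-1-1 → 1 (borrow)
  0-0-1 → 1 (borrow)
  1-0-1 → 0
  0-0 → 0
  1-0 → 1
  0-0 → 0
  1-0 → 1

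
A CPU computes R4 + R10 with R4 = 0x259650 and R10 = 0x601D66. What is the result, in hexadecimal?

0x85B3B6

Add column by column in base 16, right to left:
  0+6 = 6
  5+6 = B
  6+D = 3 carry 1
  9+1+1 = B
  5+0 = 5
  2+6 = 8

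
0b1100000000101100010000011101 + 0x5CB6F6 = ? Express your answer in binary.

0x5CB6F6 = 0b10111001011011011110110 in binary.
Add column by column in base 2, right to left:
  1+0 = 1
  0+1 = 1
  1+1 = 0 carry 1
  1+0+1 = 0 carry 1
  1+1+1 = 1 carry 1
  0+1+1 = 0 carry 1
  0+1+1 = 0 carry 1
  0+1+1 = 0 carry 1
  0+0+1 = 1
  0+1 = 1
  1+1 = 0 carry 1
  0+0+1 = 1
  0+1 = 1
  0+1 = 1
  1+0 = 1
  1+1 = 0 carry 1
  0+0+1 = 1
  1+0 = 1
  0+1 = 1
  0+1 = 1
  0+1 = 1
  0+0 = 0
  0+1 = 1
  0+0 = 0
  0+0 = 0
  0+0 = 0
  1+0 = 1
  1+0 = 1

0b1100010111110111101100010011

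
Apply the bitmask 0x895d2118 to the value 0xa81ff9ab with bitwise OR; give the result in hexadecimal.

OR each hex digit independently (no carries):
  a|8=a, 8|9=9, 1|5=5, f|d=f, f|2=f, 9|1=9, a|1=b, b|8=b

0xa95ff9bb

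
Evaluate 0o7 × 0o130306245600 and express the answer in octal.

0o1152554210200

Multiply each base-8 digit by 7, carrying:
  0×7 = 0 → write 0
  0×7 = 0 → write 0
  6×7 = 42 → write 2 carry 5
  5×7+5 = 40 → write 0 carry 5
  4×7+5 = 33 → write 1 carry 4
  2×7+4 = 18 → write 2 carry 2
  6×7+2 = 44 → write 4 carry 5
  0×7+5 = 5 → write 5
  3×7 = 21 → write 5 carry 2
  0×7+2 = 2 → write 2
  3×7 = 21 → write 5 carry 2
  1×7+2 = 9 → write 1 carry 1
  remaining carry: 1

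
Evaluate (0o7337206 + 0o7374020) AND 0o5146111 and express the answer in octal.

Add column by column in base 8, right to left:
  6+0 = 6
  0+2 = 2
  2+0 = 2
  7+4 = 3 carry 1
  3+7+1 = 3 carry 1
  3+3+1 = 7
  7+7 = 6 carry 1
  final carry 1
Sum = 0o16733226; now AND with 0o5146111:
  1&0=0, 6&5=4, 7&1=1, 3&4=0, 3&6=2, 2&1=0, 2&1=0, 6&1=0

0o4102000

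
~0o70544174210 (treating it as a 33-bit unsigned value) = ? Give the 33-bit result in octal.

Each oct digit d becomes 7−d:
  7→0, 0→7, 5→2, 4→3, 4→3, 1→6, 7→0, 4→3, 2→5, 1→6, 0→7

0o07233603567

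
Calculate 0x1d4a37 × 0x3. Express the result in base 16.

Multiply each base-16 digit by 3, carrying:
  7×3 = 21 → write 5 carry 1
  3×3+1 = 10 → write a
  a×3 = 30 → write e carry 1
  4×3+1 = 13 → write d
  d×3 = 39 → write 7 carry 2
  1×3+2 = 5 → write 5

0x57dea5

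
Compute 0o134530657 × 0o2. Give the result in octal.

0o271261536

Multiply each base-8 digit by 2, carrying:
  7×2 = 14 → write 6 carry 1
  5×2+1 = 11 → write 3 carry 1
  6×2+1 = 13 → write 5 carry 1
  0×2+1 = 1 → write 1
  3×2 = 6 → write 6
  5×2 = 10 → write 2 carry 1
  4×2+1 = 9 → write 1 carry 1
  3×2+1 = 7 → write 7
  1×2 = 2 → write 2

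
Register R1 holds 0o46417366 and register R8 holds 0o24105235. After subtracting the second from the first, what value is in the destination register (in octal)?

Subtract column by column in base 8:
  6-5 → 1
  6-3 → 3
  3-2 → 1
  7-5 → 2
  1-0 → 1
  4-1 → 3
  6-4 → 2
  4-2 → 2

0o22312131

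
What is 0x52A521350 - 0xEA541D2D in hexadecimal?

Subtract column by column in base 16:
  0-D → 3 (borrow)
  5-2-1 → 2
  3-D → 6 (borrow)
  1-1-1 → F (borrow)
  2-4-1 → D (borrow)
  5-5-1 → F (borrow)
  A-A-1 → F (borrow)
  2-E-1 → 3 (borrow)
  5-0-1 → 4

0x43FFDF623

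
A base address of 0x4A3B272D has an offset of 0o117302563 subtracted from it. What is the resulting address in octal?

0x4A3B272D = 0o11216623455 in octal.
Subtract column by column in base 8:
  5-3 → 2
  5-6 → 7 (borrow)
  4-5-1 → 6 (borrow)
  3-2-1 → 0
  2-0 → 2
  6-3 → 3
  6-7 → 7 (borrow)
  1-1-1 → 7 (borrow)
  2-1-1 → 0
  1-0 → 1
  1-0 → 1

0o11077320672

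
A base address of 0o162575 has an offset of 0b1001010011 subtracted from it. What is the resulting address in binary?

0b1110001100101010

0o162575 = 0b1110010101111101 in binary.
Subtract column by column in base 2:
  1-1 → 0
  0-1 → 1 (borrow)
  1-0-1 → 0
  1-0 → 1
  1-1 → 0
  1-0 → 1
  1-1 → 0
  0-0 → 0
  1-0 → 1
  0-1 → 1 (borrow)
  1-0-1 → 0
  0-0 → 0
  0-0 → 0
  1-0 → 1
  1-0 → 1
  1-0 → 1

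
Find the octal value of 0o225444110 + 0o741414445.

0o1167060555

Add column by column in base 8, right to left:
  0+5 = 5
  1+4 = 5
  1+4 = 5
  4+4 = 0 carry 1
  4+1+1 = 6
  4+4 = 0 carry 1
  5+1+1 = 7
  2+4 = 6
  2+7 = 1 carry 1
  final carry 1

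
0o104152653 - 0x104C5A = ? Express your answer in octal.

0x104C5A = 0o4046132 in octal.
Subtract column by column in base 8:
  3-2 → 1
  5-3 → 2
  6-1 → 5
  2-6 → 4 (borrow)
  5-4-1 → 0
  1-0 → 1
  4-4 → 0
  0-0 → 0
  1-0 → 1

0o100104521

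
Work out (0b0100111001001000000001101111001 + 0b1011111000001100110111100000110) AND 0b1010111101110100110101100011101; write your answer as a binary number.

Add column by column in base 2, right to left:
  1+0 = 1
  0+1 = 1
  0+1 = 1
  1+0 = 1
  1+0 = 1
  1+0 = 1
  1+0 = 1
  0+0 = 0
  1+1 = 0 carry 1
  1+1+1 = 1 carry 1
  0+1+1 = 0 carry 1
  0+1+1 = 0 carry 1
  0+0+1 = 1
  0+1 = 1
  0+1 = 1
  0+0 = 0
  0+0 = 0
  0+1 = 1
  1+1 = 0 carry 1
  0+0+1 = 1
  0+0 = 0
  1+0 = 1
  0+0 = 0
  0+0 = 0
  1+1 = 0 carry 1
  1+1+1 = 1 carry 1
  1+1+1 = 1 carry 1
  0+1+1 = 0 carry 1
  0+1+1 = 0 carry 1
  1+0+1 = 0 carry 1
  0+1+1 = 0 carry 1
  final carry 1
Sum = 0b10000110001010100111001001111111; now AND with 0b1010111101110100110101100011101:
  10000110001010100111001001111111
& 01010111101110100110101100011101
= 00000110001010100110001000011101

0b110001010100110001000011101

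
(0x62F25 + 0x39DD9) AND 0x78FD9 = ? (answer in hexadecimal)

0x18CD8

Add column by column in base 16, right to left:
  5+9 = E
  2+D = F
  F+D = C carry 1
  2+9+1 = C
  6+3 = 9
Sum = 0x9CCFE; now AND with 0x78FD9:
  9&7=1, C&8=8, C&F=C, F&D=D, E&9=8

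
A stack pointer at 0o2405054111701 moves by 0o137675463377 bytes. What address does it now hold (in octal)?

Add column by column in base 8, right to left:
  1+7 = 0 carry 1
  0+7+1 = 0 carry 1
  7+3+1 = 3 carry 1
  1+3+1 = 5
  1+6 = 7
  1+4 = 5
  4+5 = 1 carry 1
  5+7+1 = 5 carry 1
  0+6+1 = 7
  5+7 = 4 carry 1
  0+3+1 = 4
  4+1 = 5
  2+0 = 2

0o2544751575300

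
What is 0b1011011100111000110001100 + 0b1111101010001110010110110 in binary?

Add column by column in base 2, right to left:
  0+0 = 0
  0+1 = 1
  1+1 = 0 carry 1
  1+0+1 = 0 carry 1
  0+1+1 = 0 carry 1
  0+1+1 = 0 carry 1
  0+0+1 = 1
  1+1 = 0 carry 1
  1+0+1 = 0 carry 1
  0+0+1 = 1
  0+1 = 1
  0+1 = 1
  1+1 = 0 carry 1
  1+0+1 = 0 carry 1
  1+0+1 = 0 carry 1
  0+0+1 = 1
  0+1 = 1
  1+0 = 1
  1+1 = 0 carry 1
  1+0+1 = 0 carry 1
  0+1+1 = 0 carry 1
  1+1+1 = 1 carry 1
  1+1+1 = 1 carry 1
  0+1+1 = 0 carry 1
  1+1+1 = 1 carry 1
  final carry 1

0b11011000111000111001000010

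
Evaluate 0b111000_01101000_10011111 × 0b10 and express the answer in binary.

0b11100001101000100111110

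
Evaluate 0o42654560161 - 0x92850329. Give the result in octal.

0x92850329 = 0o22241201451 in octal.
Subtract column by column in base 8:
  1-1 → 0
  6-5 → 1
  1-4 → 5 (borrow)
  0-1-1 → 6 (borrow)
  6-0-1 → 5
  5-2 → 3
  4-1 → 3
  5-4 → 1
  6-2 → 4
  2-2 → 0
  4-2 → 2

0o20413356510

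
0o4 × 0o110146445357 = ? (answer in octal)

Multiply each base-8 digit by 4, carrying:
  7×4 = 28 → write 4 carry 3
  5×4+3 = 23 → write 7 carry 2
  3×4+2 = 14 → write 6 carry 1
  5×4+1 = 21 → write 5 carry 2
  4×4+2 = 18 → write 2 carry 2
  4×4+2 = 18 → write 2 carry 2
  6×4+2 = 26 → write 2 carry 3
  4×4+3 = 19 → write 3 carry 2
  1×4+2 = 6 → write 6
  0×4 = 0 → write 0
  1×4 = 4 → write 4
  1×4 = 4 → write 4

0o440632225674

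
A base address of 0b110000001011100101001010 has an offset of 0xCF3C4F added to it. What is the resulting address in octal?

0b110000001011100101001010 = 0o60134512 in octal.
0xCF3C4F = 0o63636117 in octal.
Add column by column in base 8, right to left:
  2+7 = 1 carry 1
  1+1+1 = 3
  5+1 = 6
  4+6 = 2 carry 1
  3+3+1 = 7
  1+6 = 7
  0+3 = 3
  6+6 = 4 carry 1
  final carry 1

0o143772631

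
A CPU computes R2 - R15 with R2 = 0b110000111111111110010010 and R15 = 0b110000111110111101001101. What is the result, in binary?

0b1000001000101

Subtract column by column in base 2:
  0-1 → 1 (borrow)
  1-0-1 → 0
  0-1 → 1 (borrow)
  0-1-1 → 0 (borrow)
  1-0-1 → 0
  0-0 → 0
  0-1 → 1 (borrow)
  1-0-1 → 0
  1-1 → 0
  1-1 → 0
  1-1 → 0
  1-1 → 0
  1-0 → 1
  1-1 → 0
  1-1 → 0
  1-1 → 0
  1-1 → 0
  1-1 → 0
  0-0 → 0
  0-0 → 0
  0-0 → 0
  0-0 → 0
  1-1 → 0
  1-1 → 0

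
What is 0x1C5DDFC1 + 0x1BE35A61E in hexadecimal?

Add column by column in base 16, right to left:
  1+E = F
  C+1 = D
  F+6 = 5 carry 1
  D+A+1 = 8 carry 1
  D+5+1 = 3 carry 1
  5+3+1 = 9
  C+E = A carry 1
  1+B+1 = D
  0+1 = 1

0x1DA9385DF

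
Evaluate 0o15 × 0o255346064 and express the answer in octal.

0o4316657244

Multiply each base-8 digit by 13, carrying:
  4×13 = 52 → write 4 carry 6
  6×13+6 = 84 → write 4 carry 10
  0×13+10 = 10 → write 2 carry 1
  6×13+1 = 79 → write 7 carry 9
  4×13+9 = 61 → write 5 carry 7
  3×13+7 = 46 → write 6 carry 5
  5×13+5 = 70 → write 6 carry 8
  5×13+8 = 73 → write 1 carry 9
  2×13+9 = 35 → write 3 carry 4
  remaining carry: 4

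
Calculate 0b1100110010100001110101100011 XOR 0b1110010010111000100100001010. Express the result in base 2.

0b0010100000011001010001101001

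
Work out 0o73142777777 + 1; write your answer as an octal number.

0o73143000000

The trailing 6 digits are 7 (max in base 8), so adding 1 cascades: they roll to 0 and the next digit up increments.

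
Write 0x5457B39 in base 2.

0b101010001010111101100111001

Expand each hex digit to 4 bits: 5=0101 4=0100 5=0101 7=0111 B=1011 3=0011 9=1001.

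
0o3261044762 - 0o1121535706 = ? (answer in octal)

0o2137307054

Subtract column by column in base 8:
  2-6 → 4 (borrow)
  6-0-1 → 5
  7-7 → 0
  4-5 → 7 (borrow)
  4-3-1 → 0
  0-5 → 3 (borrow)
  1-1-1 → 7 (borrow)
  6-2-1 → 3
  2-1 → 1
  3-1 → 2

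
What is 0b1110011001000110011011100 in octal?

0o163106334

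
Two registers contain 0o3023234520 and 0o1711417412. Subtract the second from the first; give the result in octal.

0o1111615106

Subtract column by column in base 8:
  0-2 → 6 (borrow)
  2-1-1 → 0
  5-4 → 1
  4-7 → 5 (borrow)
  3-1-1 → 1
  2-4 → 6 (borrow)
  3-1-1 → 1
  2-1 → 1
  0-7 → 1 (borrow)
  3-1-1 → 1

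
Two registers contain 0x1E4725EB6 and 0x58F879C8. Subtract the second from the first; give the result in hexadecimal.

0x18B79E4EE

Subtract column by column in base 16:
  6-8 → E (borrow)
  B-C-1 → E (borrow)
  E-9-1 → 4
  5-7 → E (borrow)
  2-8-1 → 9 (borrow)
  7-F-1 → 7 (borrow)
  4-8-1 → B (borrow)
  E-5-1 → 8
  1-0 → 1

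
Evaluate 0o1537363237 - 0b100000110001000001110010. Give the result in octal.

0o1476553055

0b100000110001000001110010 = 0o40610162 in octal.
Subtract column by column in base 8:
  7-2 → 5
  3-6 → 5 (borrow)
  2-1-1 → 0
  3-0 → 3
  6-1 → 5
  3-6 → 5 (borrow)
  7-0-1 → 6
  3-4 → 7 (borrow)
  5-0-1 → 4
  1-0 → 1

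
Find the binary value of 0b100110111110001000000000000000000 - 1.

0b100110111110000111111111111111111

The trailing 18 digits are 0, so subtracting 1 borrows through: they become 1 and the next digit up decrements.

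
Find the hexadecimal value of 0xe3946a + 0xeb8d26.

0x1cf2190

Add column by column in base 16, right to left:
  a+6 = 0 carry 1
  6+2+1 = 9
  4+d = 1 carry 1
  9+8+1 = 2 carry 1
  3+b+1 = f
  e+e = c carry 1
  final carry 1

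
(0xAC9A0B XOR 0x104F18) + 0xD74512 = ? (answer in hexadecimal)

First 0xAC9A0B XOR 0x104F18 = 0xBCD513.
Add column by column in base 16, right to left:
  3+2 = 5
  1+1 = 2
  5+5 = A
  D+4 = 1 carry 1
  C+7+1 = 4 carry 1
  B+D+1 = 9 carry 1
  final carry 1

0x1941A25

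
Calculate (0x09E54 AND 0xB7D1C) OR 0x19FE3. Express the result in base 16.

0x19FF7

0x09E54 AND 0xB7D1C = 0x01C14.
Then OR with 0x19FE3.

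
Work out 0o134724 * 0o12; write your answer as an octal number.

0o1641110

Multiply each base-8 digit by 10, carrying:
  4×10 = 40 → write 0 carry 5
  2×10+5 = 25 → write 1 carry 3
  7×10+3 = 73 → write 1 carry 9
  4×10+9 = 49 → write 1 carry 6
  3×10+6 = 36 → write 4 carry 4
  1×10+4 = 14 → write 6 carry 1
  remaining carry: 1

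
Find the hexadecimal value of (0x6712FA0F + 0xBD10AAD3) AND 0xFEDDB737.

0x2401A422

Add column by column in base 16, right to left:
  F+3 = 2 carry 1
  0+D+1 = E
  A+A = 4 carry 1
  F+A+1 = A carry 1
  2+0+1 = 3
  1+1 = 2
  7+D = 4 carry 1
  6+B+1 = 2 carry 1
  final carry 1
Sum = 0x12423A4E2; now AND with 0xFEDDB737:
  1&0=0, 2&F=2, 4&E=4, 2&D=0, 3&D=1, A&B=A, 4&7=4, E&3=2, 2&7=2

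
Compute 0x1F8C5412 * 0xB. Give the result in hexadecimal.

Multiply each base-16 digit by 11, carrying:
  2×11 = 22 → write 6 carry 1
  1×11+1 = 12 → write C
  4×11 = 44 → write C carry 2
  5×11+2 = 57 → write 9 carry 3
  C×11+3 = 135 → write 7 carry 8
  8×11+8 = 96 → write 0 carry 6
  F×11+6 = 171 → write B carry 10
  1×11+10 = 21 → write 5 carry 1
  remaining carry: 1

0x15B079CC6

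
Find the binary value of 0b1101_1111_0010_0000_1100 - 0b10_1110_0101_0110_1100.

0b10110000110010100000

Subtract column by column in base 2:
  0-0 → 0
  0-0 → 0
  1-1 → 0
  1-1 → 0
  0-0 → 0
  0-1 → 1 (borrow)
  0-1-1 → 0 (borrow)
  0-0-1 → 1 (borrow)
  0-1-1 → 0 (borrow)
  1-0-1 → 0
  0-1 → 1 (borrow)
  0-0-1 → 1 (borrow)
  1-0-1 → 0
  1-1 → 0
  1-1 → 0
  1-1 → 0
  1-0 → 1
  0-1 → 1 (borrow)
  1-0-1 → 0
  1-0 → 1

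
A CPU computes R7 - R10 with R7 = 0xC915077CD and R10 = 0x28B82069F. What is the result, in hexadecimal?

0xA05CE712E

Subtract column by column in base 16:
  D-F → E (borrow)
  C-9-1 → 2
  7-6 → 1
  7-0 → 7
  0-2 → E (borrow)
  5-8-1 → C (borrow)
  1-B-1 → 5 (borrow)
  9-8-1 → 0
  C-2 → A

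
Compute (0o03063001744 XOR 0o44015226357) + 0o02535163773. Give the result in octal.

First 0o03063001744 XOR 0o44015226357 = 0o47076227413.
Add column by column in base 8, right to left:
  3+3 = 6
  1+7 = 0 carry 1
  4+7+1 = 4 carry 1
  7+3+1 = 3 carry 1
  2+6+1 = 1 carry 1
  2+1+1 = 4
  6+5 = 3 carry 1
  7+3+1 = 3 carry 1
  0+5+1 = 6
  7+2 = 1 carry 1
  4+0+1 = 5

0o51633413406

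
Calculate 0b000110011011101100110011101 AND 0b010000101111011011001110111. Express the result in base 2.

0b000000001011001000000010101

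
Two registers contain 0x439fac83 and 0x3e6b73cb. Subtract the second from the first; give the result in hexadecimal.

0x53438b8

Subtract column by column in base 16:
  3-b → 8 (borrow)
  8-c-1 → b (borrow)
  c-3-1 → 8
  a-7 → 3
  f-b → 4
  9-6 → 3
  3-e → 5 (borrow)
  4-3-1 → 0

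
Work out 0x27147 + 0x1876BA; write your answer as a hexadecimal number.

0x1AE801

Add column by column in base 16, right to left:
  7+A = 1 carry 1
  4+B+1 = 0 carry 1
  1+6+1 = 8
  7+7 = E
  2+8 = A
  0+1 = 1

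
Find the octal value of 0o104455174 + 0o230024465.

0o334501661

Add column by column in base 8, right to left:
  4+5 = 1 carry 1
  7+6+1 = 6 carry 1
  1+4+1 = 6
  5+4 = 1 carry 1
  5+2+1 = 0 carry 1
  4+0+1 = 5
  4+0 = 4
  0+3 = 3
  1+2 = 3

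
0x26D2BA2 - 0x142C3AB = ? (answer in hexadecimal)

Subtract column by column in base 16:
  2-B → 7 (borrow)
  A-A-1 → F (borrow)
  B-3-1 → 7
  2-C → 6 (borrow)
  D-2-1 → A
  6-4 → 2
  2-1 → 1

0x12A67F7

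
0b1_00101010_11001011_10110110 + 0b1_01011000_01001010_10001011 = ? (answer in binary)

0b10100000110001011001000001

Add column by column in base 2, right to left:
  0+1 = 1
  1+1 = 0 carry 1
  1+0+1 = 0 carry 1
  0+1+1 = 0 carry 1
  1+0+1 = 0 carry 1
  1+0+1 = 0 carry 1
  0+0+1 = 1
  1+1 = 0 carry 1
  1+0+1 = 0 carry 1
  1+1+1 = 1 carry 1
  0+0+1 = 1
  1+1 = 0 carry 1
  0+0+1 = 1
  0+0 = 0
  1+1 = 0 carry 1
  1+0+1 = 0 carry 1
  0+0+1 = 1
  1+0 = 1
  0+0 = 0
  1+1 = 0 carry 1
  0+1+1 = 0 carry 1
  1+0+1 = 0 carry 1
  0+1+1 = 0 carry 1
  0+0+1 = 1
  1+1 = 0 carry 1
  final carry 1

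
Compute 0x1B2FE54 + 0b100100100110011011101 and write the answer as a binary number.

0b1110001010100101100110001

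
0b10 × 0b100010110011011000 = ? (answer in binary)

0b1000101100110110000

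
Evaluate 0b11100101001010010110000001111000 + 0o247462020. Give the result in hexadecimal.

0b11100101001010010110000001111000 = 0xE5296078 in hexadecimal.
0o247462020 = 0x29E6410 in hexadecimal.
Add column by column in base 16, right to left:
  8+0 = 8
  7+1 = 8
  0+4 = 4
  6+6 = C
  9+E = 7 carry 1
  2+9+1 = C
  5+2 = 7
  E+0 = E

0xE7C7C488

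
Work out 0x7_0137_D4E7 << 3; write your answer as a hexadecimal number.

0x3809BEA738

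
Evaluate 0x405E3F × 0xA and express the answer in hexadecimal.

0x283AE76

Multiply each base-16 digit by 10, carrying:
  F×10 = 150 → write 6 carry 9
  3×10+9 = 39 → write 7 carry 2
  E×10+2 = 142 → write E carry 8
  5×10+8 = 58 → write A carry 3
  0×10+3 = 3 → write 3
  4×10 = 40 → write 8 carry 2
  remaining carry: 2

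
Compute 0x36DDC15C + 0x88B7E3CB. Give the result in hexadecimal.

0xBF95A527

Add column by column in base 16, right to left:
  C+B = 7 carry 1
  5+C+1 = 2 carry 1
  1+3+1 = 5
  C+E = A carry 1
  D+7+1 = 5 carry 1
  D+B+1 = 9 carry 1
  6+8+1 = F
  3+8 = B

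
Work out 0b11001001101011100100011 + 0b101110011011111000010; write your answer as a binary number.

0b11111000000111011100101

Add column by column in base 2, right to left:
  1+0 = 1
  1+1 = 0 carry 1
  0+0+1 = 1
  0+0 = 0
  0+0 = 0
  1+0 = 1
  0+1 = 1
  0+1 = 1
  1+1 = 0 carry 1
  1+1+1 = 1 carry 1
  1+1+1 = 1 carry 1
  0+0+1 = 1
  1+1 = 0 carry 1
  0+1+1 = 0 carry 1
  1+0+1 = 0 carry 1
  1+0+1 = 0 carry 1
  0+1+1 = 0 carry 1
  0+1+1 = 0 carry 1
  1+1+1 = 1 carry 1
  0+0+1 = 1
  0+1 = 1
  1+0 = 1
  1+0 = 1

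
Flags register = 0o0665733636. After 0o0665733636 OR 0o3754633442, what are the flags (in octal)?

0o3775733676

OR each oct digit independently (no carries):
  0|3=3, 6|7=7, 6|5=7, 5|4=5, 7|6=7, 3|3=3, 3|3=3, 6|4=6, 3|4=7, 6|2=6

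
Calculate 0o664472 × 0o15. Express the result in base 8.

Multiply each base-8 digit by 13, carrying:
  2×13 = 26 → write 2 carry 3
  7×13+3 = 94 → write 6 carry 11
  4×13+11 = 63 → write 7 carry 7
  4×13+7 = 59 → write 3 carry 7
  6×13+7 = 85 → write 5 carry 10
  6×13+10 = 88 → write 0 carry 11
  remaining carry: 13

0o13053762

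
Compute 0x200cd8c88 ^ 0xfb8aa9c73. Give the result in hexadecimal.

0xdb86710fb

XOR each hex digit independently (no carries):
  2^f=d, 0^b=b, 0^8=8, c^a=6, d^a=7, 8^9=1, c^c=0, 8^7=f, 8^3=b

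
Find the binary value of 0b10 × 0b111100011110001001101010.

0b1111000111100010011010100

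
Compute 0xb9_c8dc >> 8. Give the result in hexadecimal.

0xb9c8

Shifting right by 8 bits = 2 hex digits: drop the last 2.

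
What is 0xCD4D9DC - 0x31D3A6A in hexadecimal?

0x9B79F72

Subtract column by column in base 16:
  C-A → 2
  D-6 → 7
  9-A → F (borrow)
  D-3-1 → 9
  4-D → 7 (borrow)
  D-1-1 → B
  C-3 → 9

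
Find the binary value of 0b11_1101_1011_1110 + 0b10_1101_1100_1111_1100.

Add column by column in base 2, right to left:
  0+0 = 0
  1+0 = 1
  1+1 = 0 carry 1
  1+1+1 = 1 carry 1
  1+1+1 = 1 carry 1
  1+1+1 = 1 carry 1
  0+1+1 = 0 carry 1
  1+1+1 = 1 carry 1
  1+0+1 = 0 carry 1
  0+0+1 = 1
  1+1 = 0 carry 1
  1+1+1 = 1 carry 1
  1+1+1 = 1 carry 1
  1+0+1 = 0 carry 1
  0+1+1 = 0 carry 1
  0+1+1 = 0 carry 1
  0+0+1 = 1
  0+1 = 1

0b110001101010111010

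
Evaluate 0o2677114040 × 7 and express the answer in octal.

0o24072024340

Multiply each base-8 digit by 7, carrying:
  0×7 = 0 → write 0
  4×7 = 28 → write 4 carry 3
  0×7+3 = 3 → write 3
  4×7 = 28 → write 4 carry 3
  1×7+3 = 10 → write 2 carry 1
  1×7+1 = 8 → write 0 carry 1
  7×7+1 = 50 → write 2 carry 6
  7×7+6 = 55 → write 7 carry 6
  6×7+6 = 48 → write 0 carry 6
  2×7+6 = 20 → write 4 carry 2
  remaining carry: 2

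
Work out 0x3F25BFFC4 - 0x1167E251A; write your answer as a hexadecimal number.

Subtract column by column in base 16:
  4-A → A (borrow)
  C-1-1 → A
  F-5 → A
  F-2 → D
  B-E → D (borrow)
  5-7-1 → D (borrow)
  2-6-1 → B (borrow)
  F-1-1 → D
  3-1 → 2

0x2DBDDDAAA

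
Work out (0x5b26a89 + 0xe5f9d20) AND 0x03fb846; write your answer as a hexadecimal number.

Add column by column in base 16, right to left:
  9+0 = 9
  8+2 = a
  a+d = 7 carry 1
  6+9+1 = 0 carry 1
  2+f+1 = 2 carry 1
  b+5+1 = 1 carry 1
  5+e+1 = 4 carry 1
  final carry 1
Sum = 0x141207a9; now AND with 0x03fb846:
  1&0=0, 4&0=0, 1&3=1, 2&f=2, 0&b=0, 7&8=0, a&4=0, 9&6=0

0x120000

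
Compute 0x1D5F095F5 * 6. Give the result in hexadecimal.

0xB03A383BE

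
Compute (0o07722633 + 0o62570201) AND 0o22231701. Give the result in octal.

0o22011000

Add column by column in base 8, right to left:
  3+1 = 4
  3+0 = 3
  6+2 = 0 carry 1
  2+0+1 = 3
  2+7 = 1 carry 1
  7+5+1 = 5 carry 1
  7+2+1 = 2 carry 1
  0+6+1 = 7
Sum = 0o72513034; now AND with 0o22231701:
  7&2=2, 2&2=2, 5&2=0, 1&3=1, 3&1=1, 0&7=0, 3&0=0, 4&1=0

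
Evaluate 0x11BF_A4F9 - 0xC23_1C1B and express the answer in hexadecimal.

0x59C88DE

Subtract column by column in base 16:
  9-B → E (borrow)
  F-1-1 → D
  4-C → 8 (borrow)
  A-1-1 → 8
  F-3 → C
  B-2 → 9
  1-C → 5 (borrow)
  1-0-1 → 0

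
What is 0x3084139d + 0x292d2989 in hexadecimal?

0x59b13d26

Add column by column in base 16, right to left:
  d+9 = 6 carry 1
  9+8+1 = 2 carry 1
  3+9+1 = d
  1+2 = 3
  4+d = 1 carry 1
  8+2+1 = b
  0+9 = 9
  3+2 = 5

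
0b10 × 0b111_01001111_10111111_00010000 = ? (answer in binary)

Multiply each base-2 digit by 2, carrying:
  0×2 = 0 → write 0
  0×2 = 0 → write 0
  0×2 = 0 → write 0
  0×2 = 0 → write 0
  1×2 = 2 → write 0 carry 1
  0×2+1 = 1 → write 1
  0×2 = 0 → write 0
  0×2 = 0 → write 0
  1×2 = 2 → write 0 carry 1
  1×2+1 = 3 → write 1 carry 1
  1×2+1 = 3 → write 1 carry 1
  1×2+1 = 3 → write 1 carry 1
  1×2+1 = 3 → write 1 carry 1
  1×2+1 = 3 → write 1 carry 1
  0×2+1 = 1 → write 1
  1×2 = 2 → write 0 carry 1
  1×2+1 = 3 → write 1 carry 1
  1×2+1 = 3 → write 1 carry 1
  1×2+1 = 3 → write 1 carry 1
  1×2+1 = 3 → write 1 carry 1
  0×2+1 = 1 → write 1
  0×2 = 0 → write 0
  1×2 = 2 → write 0 carry 1
  0×2+1 = 1 → write 1
  1×2 = 2 → write 0 carry 1
  1×2+1 = 3 → write 1 carry 1
  1×2+1 = 3 → write 1 carry 1
  remaining carry: 1

0b1110100111110111111000100000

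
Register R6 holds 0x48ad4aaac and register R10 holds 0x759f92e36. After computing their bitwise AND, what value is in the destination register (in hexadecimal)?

0x408d02a24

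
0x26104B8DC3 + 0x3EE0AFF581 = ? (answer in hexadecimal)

0x64F0FB8344

Add column by column in base 16, right to left:
  3+1 = 4
  C+8 = 4 carry 1
  D+5+1 = 3 carry 1
  8+F+1 = 8 carry 1
  B+F+1 = B carry 1
  4+A+1 = F
  0+0 = 0
  1+E = F
  6+E = 4 carry 1
  2+3+1 = 6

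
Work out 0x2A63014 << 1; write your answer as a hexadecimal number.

0x54C6028

1 bits is not a whole number of base-16 digits; in binary: 10101001100011000000010100 << 1 = 101010011000110000000101000.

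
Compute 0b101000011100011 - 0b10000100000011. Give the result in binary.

0b10111111100000

Subtract column by column in base 2:
  1-1 → 0
  1-1 → 0
  0-0 → 0
  0-0 → 0
  0-0 → 0
  1-0 → 1
  1-0 → 1
  1-0 → 1
  0-1 → 1 (borrow)
  0-0-1 → 1 (borrow)
  0-0-1 → 1 (borrow)
  0-0-1 → 1 (borrow)
  1-0-1 → 0
  0-1 → 1 (borrow)
  1-0-1 → 0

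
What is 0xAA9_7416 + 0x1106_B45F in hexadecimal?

Add column by column in base 16, right to left:
  6+F = 5 carry 1
  1+5+1 = 7
  4+4 = 8
  7+B = 2 carry 1
  9+6+1 = 0 carry 1
  A+0+1 = B
  A+1 = B
  0+1 = 1

0x1BB02875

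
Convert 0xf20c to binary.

0b1111001000001100

Expand each hex digit to 4 bits: f=1111 2=0010 0=0000 c=1100.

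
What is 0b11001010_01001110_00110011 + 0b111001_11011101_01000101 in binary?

0b1000001000010101101111000

Add column by column in base 2, right to left:
  1+1 = 0 carry 1
  1+0+1 = 0 carry 1
  0+1+1 = 0 carry 1
  0+0+1 = 1
  1+0 = 1
  1+0 = 1
  0+1 = 1
  0+0 = 0
  0+1 = 1
  1+0 = 1
  1+1 = 0 carry 1
  1+1+1 = 1 carry 1
  0+1+1 = 0 carry 1
  0+0+1 = 1
  1+1 = 0 carry 1
  0+1+1 = 0 carry 1
  0+1+1 = 0 carry 1
  1+0+1 = 0 carry 1
  0+0+1 = 1
  1+1 = 0 carry 1
  0+1+1 = 0 carry 1
  0+1+1 = 0 carry 1
  1+0+1 = 0 carry 1
  1+0+1 = 0 carry 1
  final carry 1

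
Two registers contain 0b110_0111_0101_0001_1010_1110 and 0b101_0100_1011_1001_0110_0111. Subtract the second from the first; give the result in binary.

0b100101001100001000111

Subtract column by column in base 2:
  0-1 → 1 (borrow)
  1-1-1 → 1 (borrow)
  1-1-1 → 1 (borrow)
  1-0-1 → 0
  0-0 → 0
  1-1 → 0
  0-1 → 1 (borrow)
  1-0-1 → 0
  1-1 → 0
  0-0 → 0
  0-0 → 0
  0-1 → 1 (borrow)
  1-1-1 → 1 (borrow)
  0-1-1 → 0 (borrow)
  1-0-1 → 0
  0-1 → 1 (borrow)
  1-0-1 → 0
  1-0 → 1
  1-1 → 0
  0-0 → 0
  0-1 → 1 (borrow)
  1-0-1 → 0
  1-1 → 0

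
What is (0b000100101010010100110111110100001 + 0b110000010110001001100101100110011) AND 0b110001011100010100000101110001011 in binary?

0b110001000000010100000101010000000

Add column by column in base 2, right to left:
  1+1 = 0 carry 1
  0+1+1 = 0 carry 1
  0+0+1 = 1
  0+0 = 0
  0+1 = 1
  1+1 = 0 carry 1
  0+0+1 = 1
  1+0 = 1
  1+1 = 0 carry 1
  1+1+1 = 1 carry 1
  1+0+1 = 0 carry 1
  1+1+1 = 1 carry 1
  0+0+1 = 1
  1+0 = 1
  1+1 = 0 carry 1
  0+1+1 = 0 carry 1
  0+0+1 = 1
  1+0 = 1
  0+1 = 1
  1+0 = 1
  0+0 = 0
  0+0 = 0
  1+1 = 0 carry 1
  0+1+1 = 0 carry 1
  1+0+1 = 0 carry 1
  0+1+1 = 0 carry 1
  1+0+1 = 0 carry 1
  0+0+1 = 1
  0+0 = 0
  1+0 = 1
  0+0 = 0
  0+1 = 1
  0+1 = 1
Sum = 0b110101000000011110011101011010100; now AND with 0b110001011100010100000101110001011:
  110101000000011110011101011010100
& 110001011100010100000101110001011
= 110001000000010100000101010000000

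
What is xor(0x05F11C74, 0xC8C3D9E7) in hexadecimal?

0xCD32C593

XOR each hex digit independently (no carries):
  0^C=C, 5^8=D, F^C=3, 1^3=2, 1^D=C, C^9=5, 7^E=9, 4^7=3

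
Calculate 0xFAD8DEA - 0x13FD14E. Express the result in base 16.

Subtract column by column in base 16:
  A-E → C (borrow)
  E-4-1 → 9
  D-1 → C
  8-D → B (borrow)
  D-F-1 → D (borrow)
  A-3-1 → 6
  F-1 → E

0xE6DBC9C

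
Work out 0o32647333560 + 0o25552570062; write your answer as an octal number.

0o60422123642

Add column by column in base 8, right to left:
  0+2 = 2
  6+6 = 4 carry 1
  5+0+1 = 6
  3+0 = 3
  3+7 = 2 carry 1
  3+5+1 = 1 carry 1
  7+2+1 = 2 carry 1
  4+5+1 = 2 carry 1
  6+5+1 = 4 carry 1
  2+5+1 = 0 carry 1
  3+2+1 = 6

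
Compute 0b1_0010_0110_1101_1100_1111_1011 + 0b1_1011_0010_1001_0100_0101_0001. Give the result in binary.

Add column by column in base 2, right to left:
  1+1 = 0 carry 1
  1+0+1 = 0 carry 1
  0+0+1 = 1
  1+0 = 1
  1+1 = 0 carry 1
  1+0+1 = 0 carry 1
  1+1+1 = 1 carry 1
  1+0+1 = 0 carry 1
  0+0+1 = 1
  0+0 = 0
  1+1 = 0 carry 1
  1+0+1 = 0 carry 1
  1+1+1 = 1 carry 1
  0+0+1 = 1
  1+0 = 1
  1+1 = 0 carry 1
  0+0+1 = 1
  1+1 = 0 carry 1
  1+0+1 = 0 carry 1
  0+0+1 = 1
  0+1 = 1
  1+1 = 0 carry 1
  0+0+1 = 1
  0+1 = 1
  1+1 = 0 carry 1
  final carry 1

0b10110110010111000101001100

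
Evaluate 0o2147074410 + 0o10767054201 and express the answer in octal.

Add column by column in base 8, right to left:
  0+1 = 1
  1+0 = 1
  4+2 = 6
  4+4 = 0 carry 1
  7+5+1 = 5 carry 1
  0+0+1 = 1
  7+7 = 6 carry 1
  4+6+1 = 3 carry 1
  1+7+1 = 1 carry 1
  2+0+1 = 3
  0+1 = 1

0o13136150611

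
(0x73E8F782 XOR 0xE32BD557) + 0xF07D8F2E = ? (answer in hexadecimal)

0x18140B203

First 0x73E8F782 XOR 0xE32BD557 = 0x90C322D5.
Add column by column in base 16, right to left:
  5+E = 3 carry 1
  D+2+1 = 0 carry 1
  2+F+1 = 2 carry 1
  2+8+1 = B
  3+D = 0 carry 1
  C+7+1 = 4 carry 1
  0+0+1 = 1
  9+F = 8 carry 1
  final carry 1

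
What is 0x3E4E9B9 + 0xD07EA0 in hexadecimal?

Add column by column in base 16, right to left:
  9+0 = 9
  B+A = 5 carry 1
  9+E+1 = 8 carry 1
  E+7+1 = 6 carry 1
  4+0+1 = 5
  E+D = B carry 1
  3+0+1 = 4

0x4B56859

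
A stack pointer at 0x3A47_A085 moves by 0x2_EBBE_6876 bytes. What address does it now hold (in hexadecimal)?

0x3260608FB

Add column by column in base 16, right to left:
  5+6 = B
  8+7 = F
  0+8 = 8
  A+6 = 0 carry 1
  7+E+1 = 6 carry 1
  4+B+1 = 0 carry 1
  A+B+1 = 6 carry 1
  3+E+1 = 2 carry 1
  0+2+1 = 3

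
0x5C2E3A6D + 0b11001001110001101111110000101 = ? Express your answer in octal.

0o16531614762

0x5C2E3A6D = 0o13413435155 in octal.
0b11001001110001101111110000101 = 0o3116157605 in octal.
Add column by column in base 8, right to left:
  5+5 = 2 carry 1
  5+0+1 = 6
  1+6 = 7
  5+7 = 4 carry 1
  3+5+1 = 1 carry 1
  4+1+1 = 6
  3+6 = 1 carry 1
  1+1+1 = 3
  4+1 = 5
  3+3 = 6
  1+0 = 1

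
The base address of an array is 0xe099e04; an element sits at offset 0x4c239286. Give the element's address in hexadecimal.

Add column by column in base 16, right to left:
  4+6 = a
  0+8 = 8
  e+2 = 0 carry 1
  9+9+1 = 3 carry 1
  9+3+1 = d
  0+2 = 2
  e+c = a carry 1
  0+4+1 = 5

0x5a2d308a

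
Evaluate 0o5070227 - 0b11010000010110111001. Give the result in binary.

0b1110110101011011110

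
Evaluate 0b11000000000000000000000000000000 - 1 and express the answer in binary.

0b10111111111111111111111111111111

The trailing 30 digits are 0, so subtracting 1 borrows through: they become 1 and the next digit up decrements.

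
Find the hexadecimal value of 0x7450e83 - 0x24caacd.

Subtract column by column in base 16:
  3-d → 6 (borrow)
  8-c-1 → b (borrow)
  e-a-1 → 3
  0-a → 6 (borrow)
  5-c-1 → 8 (borrow)
  4-4-1 → f (borrow)
  7-2-1 → 4

0x4f863b6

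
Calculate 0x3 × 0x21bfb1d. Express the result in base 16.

0x653f157

Multiply each base-16 digit by 3, carrying:
  d×3 = 39 → write 7 carry 2
  1×3+2 = 5 → write 5
  b×3 = 33 → write 1 carry 2
  f×3+2 = 47 → write f carry 2
  b×3+2 = 35 → write 3 carry 2
  1×3+2 = 5 → write 5
  2×3 = 6 → write 6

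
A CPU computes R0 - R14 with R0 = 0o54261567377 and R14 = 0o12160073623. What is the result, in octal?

0o42101473554

Subtract column by column in base 8:
  7-3 → 4
  7-2 → 5
  3-6 → 5 (borrow)
  7-3-1 → 3
  6-7 → 7 (borrow)
  5-0-1 → 4
  1-0 → 1
  6-6 → 0
  2-1 → 1
  4-2 → 2
  5-1 → 4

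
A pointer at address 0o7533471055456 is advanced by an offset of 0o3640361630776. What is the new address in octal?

0o13374052706454

Add column by column in base 8, right to left:
  6+6 = 4 carry 1
  5+7+1 = 5 carry 1
  4+7+1 = 4 carry 1
  5+0+1 = 6
  5+3 = 0 carry 1
  0+6+1 = 7
  1+1 = 2
  7+6 = 5 carry 1
  4+3+1 = 0 carry 1
  3+0+1 = 4
  3+4 = 7
  5+6 = 3 carry 1
  7+3+1 = 3 carry 1
  final carry 1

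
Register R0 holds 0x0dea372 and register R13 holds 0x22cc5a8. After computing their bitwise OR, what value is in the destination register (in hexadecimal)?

0x2fee7fa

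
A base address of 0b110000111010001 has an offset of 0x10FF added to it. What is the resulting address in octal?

0o71320

0b110000111010001 = 0o60721 in octal.
0x10FF = 0o10377 in octal.
Add column by column in base 8, right to left:
  1+7 = 0 carry 1
  2+7+1 = 2 carry 1
  7+3+1 = 3 carry 1
  0+0+1 = 1
  6+1 = 7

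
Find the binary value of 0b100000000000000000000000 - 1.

The trailing 23 digits are 0, so subtracting 1 borrows through: they become 1 and the next digit up decrements.

0b11111111111111111111111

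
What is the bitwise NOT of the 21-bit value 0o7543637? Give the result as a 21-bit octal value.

0o0234140

Each oct digit d becomes 7−d:
  7→0, 5→2, 4→3, 3→4, 6→1, 3→4, 7→0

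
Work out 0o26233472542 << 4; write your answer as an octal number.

0o544671653040

4 bits is not a whole number of base-8 digits; in binary: 10110010011011100111010101100010 << 4 = 101100100110111001110101011000100000.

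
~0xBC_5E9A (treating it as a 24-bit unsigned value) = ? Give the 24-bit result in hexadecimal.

Each hex digit d becomes F−d:
  B→4, C→3, 5→A, E→1, 9→6, A→5

0x43A165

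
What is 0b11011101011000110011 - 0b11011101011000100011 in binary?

0b10000

Subtract column by column in base 2:
  1-1 → 0
  1-1 → 0
  0-0 → 0
  0-0 → 0
  1-0 → 1
  1-1 → 0
  0-0 → 0
  0-0 → 0
  0-0 → 0
  1-1 → 0
  1-1 → 0
  0-0 → 0
  1-1 → 0
  0-0 → 0
  1-1 → 0
  1-1 → 0
  1-1 → 0
  0-0 → 0
  1-1 → 0
  1-1 → 0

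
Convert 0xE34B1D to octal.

Expand each hex digit to 4 bits: E=1110 3=0011 4=0100 B=1011 1=0001 D=1101.
Group the bits in threes: 111 000 110 100 101 100 011 101 → 70645435.

0o70645435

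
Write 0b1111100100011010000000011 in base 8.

0o174432003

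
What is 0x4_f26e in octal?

0o1171156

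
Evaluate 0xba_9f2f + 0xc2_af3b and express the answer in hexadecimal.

0x17d4e6a

Add column by column in base 16, right to left:
  f+b = a carry 1
  2+3+1 = 6
  f+f = e carry 1
  9+a+1 = 4 carry 1
  a+2+1 = d
  b+c = 7 carry 1
  final carry 1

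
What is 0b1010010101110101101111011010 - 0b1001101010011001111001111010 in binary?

Subtract column by column in base 2:
  0-0 → 0
  1-1 → 0
  0-0 → 0
  1-1 → 0
  1-1 → 0
  0-1 → 1 (borrow)
  1-1-1 → 1 (borrow)
  1-0-1 → 0
  1-0 → 1
  1-1 → 0
  0-1 → 1 (borrow)
  1-1-1 → 1 (borrow)
  1-1-1 → 1 (borrow)
  0-0-1 → 1 (borrow)
  1-0-1 → 0
  0-1 → 1 (borrow)
  1-1-1 → 1 (borrow)
  1-0-1 → 0
  1-0 → 1
  0-1 → 1 (borrow)
  1-0-1 → 0
  0-1 → 1 (borrow)
  1-0-1 → 0
  0-1 → 1 (borrow)
  0-1-1 → 0 (borrow)
  1-0-1 → 0
  0-0 → 0
  1-1 → 0

0b101011011011110101100000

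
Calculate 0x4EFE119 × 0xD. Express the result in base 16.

Multiply each base-16 digit by 13, carrying:
  9×13 = 117 → write 5 carry 7
  1×13+7 = 20 → write 4 carry 1
  1×13+1 = 14 → write E
  E×13 = 182 → write 6 carry 11
  F×13+11 = 206 → write E carry 12
  E×13+12 = 194 → write 2 carry 12
  4×13+12 = 64 → write 0 carry 4
  remaining carry: 4

0x402E6E45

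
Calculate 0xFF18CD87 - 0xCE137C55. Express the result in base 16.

0x31055132

Subtract column by column in base 16:
  7-5 → 2
  8-5 → 3
  D-C → 1
  C-7 → 5
  8-3 → 5
  1-1 → 0
  F-E → 1
  F-C → 3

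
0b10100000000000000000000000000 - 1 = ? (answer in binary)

The trailing 26 digits are 0, so subtracting 1 borrows through: they become 1 and the next digit up decrements.

0b10011111111111111111111111111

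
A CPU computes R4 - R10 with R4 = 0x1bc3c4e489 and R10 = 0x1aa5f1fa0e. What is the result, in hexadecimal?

0x11dd2ea7b

Subtract column by column in base 16:
  9-e → b (borrow)
  8-0-1 → 7
  4-a → a (borrow)
  e-f-1 → e (borrow)
  4-1-1 → 2
  c-f → d (borrow)
  3-5-1 → d (borrow)
  c-a-1 → 1
  b-a → 1
  1-1 → 0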